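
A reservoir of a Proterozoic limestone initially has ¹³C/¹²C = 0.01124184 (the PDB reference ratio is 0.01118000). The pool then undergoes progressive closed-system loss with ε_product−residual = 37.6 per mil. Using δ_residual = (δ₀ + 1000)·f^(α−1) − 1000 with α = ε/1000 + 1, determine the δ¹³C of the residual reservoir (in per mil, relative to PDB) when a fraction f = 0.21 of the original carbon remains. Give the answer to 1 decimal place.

δ₀ = (0.01124184/0.01118000 − 1)×1000 = (1.005531 − 1)×1000 = 5.531 per mil
α − 1 = ε/1000 = 0.0376
f^(α−1) = 0.21^(0.0376) = 0.943008
δ_res = (5.531 + 1000) × 0.943008 − 1000 = 948.224 − 1000 = -51.78 per mil

-51.8 per mil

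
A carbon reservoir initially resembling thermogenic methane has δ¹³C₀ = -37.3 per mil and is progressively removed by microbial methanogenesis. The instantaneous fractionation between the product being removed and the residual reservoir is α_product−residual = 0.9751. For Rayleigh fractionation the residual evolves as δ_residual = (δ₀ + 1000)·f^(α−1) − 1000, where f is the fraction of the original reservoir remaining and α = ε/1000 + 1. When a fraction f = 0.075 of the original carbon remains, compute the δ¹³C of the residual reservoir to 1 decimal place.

26.8 per mil

Rayleigh residual: δ_res = (δ₀ + 1000)·f^(α−1) − 1000
α − 1 = -0.02490
f^(α−1) = 0.075^(-0.02490) = 1.066623
δ_res = (-37.3 + 1000) × 1.066623 − 1000 = 1026.838 − 1000 = 26.84 per mil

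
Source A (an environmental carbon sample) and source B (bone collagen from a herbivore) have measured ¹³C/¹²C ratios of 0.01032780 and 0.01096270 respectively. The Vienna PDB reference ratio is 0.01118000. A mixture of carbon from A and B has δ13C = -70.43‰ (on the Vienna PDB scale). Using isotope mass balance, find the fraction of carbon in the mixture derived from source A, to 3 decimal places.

0.898

δ_A = (0.01032780/0.01118000 − 1)×1000 = (0.923775 − 1)×1000 = -76.225‰
δ_B = (0.01096270/0.01118000 − 1)×1000 = (0.980564 − 1)×1000 = -19.436‰
f_A = (δ_mix − δ_B)/(δ_A − δ_B) = (-70.43 − (-19.436))/(-76.225 − (-19.436))
f_A = -50.994 / -56.789 = 0.8979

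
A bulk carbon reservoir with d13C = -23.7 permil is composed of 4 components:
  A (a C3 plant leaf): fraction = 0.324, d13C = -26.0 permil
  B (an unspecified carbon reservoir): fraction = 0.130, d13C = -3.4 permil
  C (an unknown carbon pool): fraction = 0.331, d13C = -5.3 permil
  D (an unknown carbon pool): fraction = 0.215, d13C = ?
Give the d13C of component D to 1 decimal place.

Isotope mass balance: δ_bulk = Σ fᵢ·δᵢ.
-23.7 = 0.324×(-26.0) + 0.130×(-3.4) + 0.331×(-5.3) + 0.215×δ_D
0.215·δ_D = -23.7 − (-10.620) = -13.080
δ_D = -13.080 / 0.215 = -60.84 permil

-60.8 permil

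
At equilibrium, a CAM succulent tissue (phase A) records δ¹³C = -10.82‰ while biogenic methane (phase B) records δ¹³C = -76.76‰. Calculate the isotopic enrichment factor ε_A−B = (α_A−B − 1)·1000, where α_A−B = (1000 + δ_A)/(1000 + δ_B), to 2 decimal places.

α_A−B = (1000 + -10.82) / (1000 + -76.76) = 989.18 / 923.24 = 1.071422
ε_A−B = (1.071422 − 1) × 1000 = 71.422‰
(The approximation ε ≈ δ_A − δ_B would give 65.94‰.)

71.42‰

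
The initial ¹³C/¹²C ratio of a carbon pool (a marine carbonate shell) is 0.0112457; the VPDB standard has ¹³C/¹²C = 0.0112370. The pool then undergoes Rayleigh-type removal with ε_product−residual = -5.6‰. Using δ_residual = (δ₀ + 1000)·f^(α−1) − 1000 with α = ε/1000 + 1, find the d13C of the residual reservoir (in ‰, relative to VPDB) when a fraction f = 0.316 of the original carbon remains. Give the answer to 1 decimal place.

7.3‰

δ₀ = (0.0112457/0.0112370 − 1)×1000 = (1.000774 − 1)×1000 = 0.774‰
α − 1 = ε/1000 = -0.0056
f^(α−1) = 0.316^(-0.0056) = 1.006472
δ_res = (0.774 + 1000) × 1.006472 − 1000 = 1007.251 − 1000 = 7.25‰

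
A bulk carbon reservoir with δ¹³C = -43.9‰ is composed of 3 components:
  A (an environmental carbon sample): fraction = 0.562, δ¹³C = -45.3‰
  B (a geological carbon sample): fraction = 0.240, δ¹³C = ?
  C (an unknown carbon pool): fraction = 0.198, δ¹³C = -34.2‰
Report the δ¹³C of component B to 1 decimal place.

Isotope mass balance: δ_bulk = Σ fᵢ·δᵢ.
-43.9 = 0.562×(-45.3) + 0.240×δ_B + 0.198×(-34.2)
0.240·δ_B = -43.9 − (-32.230) = -11.670
δ_B = -11.670 / 0.240 = -48.62‰

-48.6‰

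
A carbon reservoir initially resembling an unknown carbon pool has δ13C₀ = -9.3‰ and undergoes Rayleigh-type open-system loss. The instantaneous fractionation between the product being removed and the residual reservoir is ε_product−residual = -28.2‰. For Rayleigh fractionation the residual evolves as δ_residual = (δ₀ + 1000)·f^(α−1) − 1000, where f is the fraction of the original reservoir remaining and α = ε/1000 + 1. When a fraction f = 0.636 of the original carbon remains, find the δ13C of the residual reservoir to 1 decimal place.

3.4‰

Rayleigh residual: δ_res = (δ₀ + 1000)·f^(α−1) − 1000
α = ε/1000 + 1 = 0.97180, so α − 1 = -0.02820
f^(α−1) = 0.636^(-0.02820) = 1.012844
δ_res = (-9.3 + 1000) × 1.012844 − 1000 = 1003.424 − 1000 = 3.42‰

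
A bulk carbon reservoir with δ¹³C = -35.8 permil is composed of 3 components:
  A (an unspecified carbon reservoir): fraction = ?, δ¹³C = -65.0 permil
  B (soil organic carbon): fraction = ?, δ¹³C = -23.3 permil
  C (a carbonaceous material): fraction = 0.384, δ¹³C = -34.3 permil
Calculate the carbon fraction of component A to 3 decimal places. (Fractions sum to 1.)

0.198

Let f_A and f_B be the unknown fractions; fractions sum to 1 so f_A + f_B = 0.616.
Mass balance: Σ fᵢ·δᵢ = δ_bulk ⇒ f_A·(-65.0) + f_B·(-23.3) = -35.8 − (-13.171) = -22.629
Substitute f_B = 0.616 − f_A:
f_A·(-65.0 − -23.3) = -22.629 − 0.616×(-23.3) = -8.276
f_A = -8.276 / -41.7 = 0.1985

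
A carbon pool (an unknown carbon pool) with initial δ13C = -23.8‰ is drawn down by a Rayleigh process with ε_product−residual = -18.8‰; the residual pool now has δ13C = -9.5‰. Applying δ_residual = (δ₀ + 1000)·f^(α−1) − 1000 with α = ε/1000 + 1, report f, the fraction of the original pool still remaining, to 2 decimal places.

0.46

α − 1 = ε/1000 = -0.0188
(δ_res + 1000)/(δ₀ + 1000) = (-9.5 + 1000)/(-23.8 + 1000) = 990.5/976.2 = 1.014649
f = 1.014649^(1/-0.0188) = exp(ln(1.014649)/-0.0188) = exp(0.01454/-0.0188)
f = exp(-0.7735) = 0.4614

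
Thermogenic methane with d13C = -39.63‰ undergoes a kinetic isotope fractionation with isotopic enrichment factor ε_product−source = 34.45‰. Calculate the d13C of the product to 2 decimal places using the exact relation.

-6.55‰

Exactly, δ_product = (δ_source + 1000)·(ε/1000 + 1) − 1000.
δ_product = (-39.63 + 1000) × (34.45/1000 + 1) − 1000
δ_product = -6.545‰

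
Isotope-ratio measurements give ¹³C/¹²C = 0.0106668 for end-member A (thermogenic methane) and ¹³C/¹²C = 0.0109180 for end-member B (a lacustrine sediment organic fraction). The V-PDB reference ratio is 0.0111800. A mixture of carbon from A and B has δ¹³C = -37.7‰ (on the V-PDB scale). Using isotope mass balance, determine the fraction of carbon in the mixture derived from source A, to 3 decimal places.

0.635

δ_A = (0.0106668/0.0111800 − 1)×1000 = (0.954097 − 1)×1000 = -45.903‰
δ_B = (0.0109180/0.0111800 − 1)×1000 = (0.976565 − 1)×1000 = -23.435‰
f_A = (δ_mix − δ_B)/(δ_A − δ_B) = (-37.7 − (-23.435))/(-45.903 − (-23.435))
f_A = -14.265 / -22.469 = 0.6349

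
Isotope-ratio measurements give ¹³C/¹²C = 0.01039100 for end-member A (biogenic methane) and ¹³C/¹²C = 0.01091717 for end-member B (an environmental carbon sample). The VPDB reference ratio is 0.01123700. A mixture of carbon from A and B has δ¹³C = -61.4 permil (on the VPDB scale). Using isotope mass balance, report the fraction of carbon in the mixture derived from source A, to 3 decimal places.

0.703

δ_A = (0.01039100/0.01123700 − 1)×1000 = (0.924713 − 1)×1000 = -75.287 permil
δ_B = (0.01091717/0.01123700 − 1)×1000 = (0.971538 − 1)×1000 = -28.462 permil
f_A = (δ_mix − δ_B)/(δ_A − δ_B) = (-61.4 − (-28.462))/(-75.287 − (-28.462))
f_A = -32.938 / -46.825 = 0.7034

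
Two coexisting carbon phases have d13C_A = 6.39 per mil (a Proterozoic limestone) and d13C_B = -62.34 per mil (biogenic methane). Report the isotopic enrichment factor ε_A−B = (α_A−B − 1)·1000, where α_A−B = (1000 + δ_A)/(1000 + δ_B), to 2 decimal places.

73.30 per mil

α_A−B = (1000 + 6.39) / (1000 + -62.34) = 1006.39 / 937.66 = 1.073299
ε_A−B = (1.073299 − 1) × 1000 = 73.299 per mil
(The approximation ε ≈ δ_A − δ_B would give 68.73 per mil.)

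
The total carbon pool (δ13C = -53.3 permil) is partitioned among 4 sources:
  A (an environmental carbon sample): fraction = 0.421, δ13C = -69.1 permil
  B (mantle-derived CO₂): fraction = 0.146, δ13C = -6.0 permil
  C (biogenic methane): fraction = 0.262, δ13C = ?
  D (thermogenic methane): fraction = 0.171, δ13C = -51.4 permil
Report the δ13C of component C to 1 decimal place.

-55.5 permil

Isotope mass balance: δ_bulk = Σ fᵢ·δᵢ.
-53.3 = 0.421×(-69.1) + 0.146×(-6.0) + 0.262×δ_C + 0.171×(-51.4)
0.262·δ_C = -53.3 − (-38.756) = -14.544
δ_C = -14.544 / 0.262 = -55.51 permil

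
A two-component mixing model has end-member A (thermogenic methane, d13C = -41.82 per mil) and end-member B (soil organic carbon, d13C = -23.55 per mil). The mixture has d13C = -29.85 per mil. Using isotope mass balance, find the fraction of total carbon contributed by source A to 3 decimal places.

δ_mix = f_A·δ_A + (1 − f_A)·δ_B  ⇒  f_A = (δ_mix − δ_B)/(δ_A − δ_B)
f_A = (-29.85 − (-23.55)) / (-41.82 − (-23.55))
f_A = -6.30 / -18.27 = 0.3448

0.345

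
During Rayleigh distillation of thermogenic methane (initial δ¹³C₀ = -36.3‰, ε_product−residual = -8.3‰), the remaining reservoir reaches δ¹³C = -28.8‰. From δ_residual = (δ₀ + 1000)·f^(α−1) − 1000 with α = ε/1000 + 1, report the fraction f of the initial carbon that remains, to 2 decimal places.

0.39

α − 1 = ε/1000 = -0.0083
(δ_res + 1000)/(δ₀ + 1000) = (-28.8 + 1000)/(-36.3 + 1000) = 971.2/963.7 = 1.007783
f = 1.007783^(1/-0.0083) = exp(ln(1.007783)/-0.0083) = exp(0.00775/-0.0083)
f = exp(-0.9340) = 0.3930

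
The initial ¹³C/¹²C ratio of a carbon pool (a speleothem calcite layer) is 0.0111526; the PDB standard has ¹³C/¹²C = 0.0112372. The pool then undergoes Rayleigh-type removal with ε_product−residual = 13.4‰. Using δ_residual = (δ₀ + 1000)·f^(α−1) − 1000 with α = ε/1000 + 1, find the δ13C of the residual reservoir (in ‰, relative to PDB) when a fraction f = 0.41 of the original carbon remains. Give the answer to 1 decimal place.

-19.3‰

δ₀ = (0.0111526/0.0112372 − 1)×1000 = (0.992471 − 1)×1000 = -7.529‰
α − 1 = ε/1000 = 0.0134
f^(α−1) = 0.41^(0.0134) = 0.988124
δ_res = (-7.529 + 1000) × 0.988124 − 1000 = 980.685 − 1000 = -19.32‰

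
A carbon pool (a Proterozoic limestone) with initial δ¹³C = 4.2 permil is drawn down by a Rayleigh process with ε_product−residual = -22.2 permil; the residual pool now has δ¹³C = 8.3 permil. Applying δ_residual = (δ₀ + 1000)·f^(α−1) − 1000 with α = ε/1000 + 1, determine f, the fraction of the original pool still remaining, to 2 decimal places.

0.83

α − 1 = ε/1000 = -0.0222
(δ_res + 1000)/(δ₀ + 1000) = (8.3 + 1000)/(4.2 + 1000) = 1008.3/1004.2 = 1.004083
f = 1.004083^(1/-0.0222) = exp(ln(1.004083)/-0.0222) = exp(0.00407/-0.0222)
f = exp(-0.1835) = 0.8323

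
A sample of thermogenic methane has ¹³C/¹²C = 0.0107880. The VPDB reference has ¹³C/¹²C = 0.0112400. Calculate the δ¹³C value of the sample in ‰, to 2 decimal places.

-40.21‰

δ¹³C = (R_sample / R_standard − 1) × 1000
R_sample / R_standard = 0.0107880 / 0.0112400 = 0.959786
δ¹³C = (0.959786 − 1) × 1000 = -40.214‰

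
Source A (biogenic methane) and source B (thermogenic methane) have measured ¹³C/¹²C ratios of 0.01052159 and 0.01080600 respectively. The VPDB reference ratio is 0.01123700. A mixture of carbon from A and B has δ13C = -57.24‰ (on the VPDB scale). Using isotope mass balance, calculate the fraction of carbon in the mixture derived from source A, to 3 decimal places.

δ_A = (0.01052159/0.01123700 − 1)×1000 = (0.936334 − 1)×1000 = -63.666‰
δ_B = (0.01080600/0.01123700 − 1)×1000 = (0.961645 − 1)×1000 = -38.355‰
f_A = (δ_mix − δ_B)/(δ_A − δ_B) = (-57.24 − (-38.355))/(-63.666 − (-38.355))
f_A = -18.885 / -25.310 = 0.7461

0.746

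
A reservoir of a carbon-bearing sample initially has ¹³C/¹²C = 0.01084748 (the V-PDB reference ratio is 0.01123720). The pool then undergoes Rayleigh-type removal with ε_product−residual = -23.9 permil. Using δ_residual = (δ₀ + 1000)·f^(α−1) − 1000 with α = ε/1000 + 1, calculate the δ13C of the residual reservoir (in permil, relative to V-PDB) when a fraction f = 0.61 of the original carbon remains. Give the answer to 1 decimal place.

-23.2 permil

δ₀ = (0.01084748/0.01123720 − 1)×1000 = (0.965319 − 1)×1000 = -34.681 permil
α − 1 = ε/1000 = -0.0239
f^(α−1) = 0.61^(-0.0239) = 1.011884
δ_res = (-34.681 + 1000) × 1.011884 − 1000 = 976.790 − 1000 = -23.21 permil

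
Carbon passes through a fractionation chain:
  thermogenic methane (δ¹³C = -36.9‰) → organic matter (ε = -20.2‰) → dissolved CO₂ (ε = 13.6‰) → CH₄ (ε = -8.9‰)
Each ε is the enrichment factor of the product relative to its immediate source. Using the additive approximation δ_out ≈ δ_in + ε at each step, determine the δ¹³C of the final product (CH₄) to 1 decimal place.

-52.4‰

step 1: δ ≈ -36.9 + (-20.2) = -57.1‰
step 2: δ ≈ -57.1 + (13.6) = -43.5‰
step 3: δ ≈ -43.5 + (-8.9) = -52.4‰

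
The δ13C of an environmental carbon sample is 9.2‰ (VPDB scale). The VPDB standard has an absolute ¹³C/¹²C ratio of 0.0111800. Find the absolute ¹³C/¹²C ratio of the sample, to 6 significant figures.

R_sample = R_standard × (δ13C/1000 + 1)
R_sample = 0.0111800 × (9.2/1000 + 1) = 0.0111800 × 1.009200
R_sample = 0.0112829

0.0112829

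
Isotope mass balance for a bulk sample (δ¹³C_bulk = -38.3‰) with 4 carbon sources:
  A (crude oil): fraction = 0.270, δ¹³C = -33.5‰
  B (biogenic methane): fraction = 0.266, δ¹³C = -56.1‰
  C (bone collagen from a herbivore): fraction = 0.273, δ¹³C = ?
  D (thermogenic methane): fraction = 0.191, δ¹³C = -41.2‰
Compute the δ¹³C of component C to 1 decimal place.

-23.7‰

Isotope mass balance: δ_bulk = Σ fᵢ·δᵢ.
-38.3 = 0.270×(-33.5) + 0.266×(-56.1) + 0.273×δ_C + 0.191×(-41.2)
0.273·δ_C = -38.3 − (-31.837) = -6.463
δ_C = -6.463 / 0.273 = -23.67‰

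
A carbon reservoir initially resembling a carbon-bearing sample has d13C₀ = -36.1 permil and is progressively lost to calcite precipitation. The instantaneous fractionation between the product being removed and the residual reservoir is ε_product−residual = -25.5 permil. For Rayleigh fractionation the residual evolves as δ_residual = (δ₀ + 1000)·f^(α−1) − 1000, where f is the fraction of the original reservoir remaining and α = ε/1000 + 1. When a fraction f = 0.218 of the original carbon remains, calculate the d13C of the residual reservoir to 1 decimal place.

2.1 permil

Rayleigh residual: δ_res = (δ₀ + 1000)·f^(α−1) − 1000
α = ε/1000 + 1 = 0.97450, so α − 1 = -0.02550
f^(α−1) = 0.218^(-0.02550) = 1.039607
δ_res = (-36.1 + 1000) × 1.039607 − 1000 = 1002.078 − 1000 = 2.08 permil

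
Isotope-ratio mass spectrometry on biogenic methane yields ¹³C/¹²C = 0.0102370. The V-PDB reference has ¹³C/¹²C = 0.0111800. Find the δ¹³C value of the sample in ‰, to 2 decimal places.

δ¹³C = (R_sample / R_standard − 1) × 1000
R_sample / R_standard = 0.0102370 / 0.0111800 = 0.915653
δ¹³C = (0.915653 − 1) × 1000 = -84.347‰

-84.35‰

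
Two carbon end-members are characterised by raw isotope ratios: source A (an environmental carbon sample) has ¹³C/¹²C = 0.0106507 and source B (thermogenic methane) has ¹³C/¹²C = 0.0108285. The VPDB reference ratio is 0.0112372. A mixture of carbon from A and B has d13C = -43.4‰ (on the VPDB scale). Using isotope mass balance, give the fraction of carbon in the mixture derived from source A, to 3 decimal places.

δ_A = (0.0106507/0.0112372 − 1)×1000 = (0.947807 − 1)×1000 = -52.193‰
δ_B = (0.0108285/0.0112372 − 1)×1000 = (0.963630 − 1)×1000 = -36.370‰
f_A = (δ_mix − δ_B)/(δ_A − δ_B) = (-43.4 − (-36.370))/(-52.193 − (-36.370))
f_A = -7.030 / -15.822 = 0.4443

0.444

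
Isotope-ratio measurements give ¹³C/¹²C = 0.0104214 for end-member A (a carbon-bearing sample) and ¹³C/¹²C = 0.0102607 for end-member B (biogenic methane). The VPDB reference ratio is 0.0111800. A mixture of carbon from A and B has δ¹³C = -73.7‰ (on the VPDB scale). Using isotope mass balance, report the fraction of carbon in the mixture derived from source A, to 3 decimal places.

0.593

δ_A = (0.0104214/0.0111800 − 1)×1000 = (0.932147 − 1)×1000 = -67.853‰
δ_B = (0.0102607/0.0111800 − 1)×1000 = (0.917773 − 1)×1000 = -82.227‰
f_A = (δ_mix − δ_B)/(δ_A − δ_B) = (-73.7 − (-82.227))/(-67.853 − (-82.227))
f_A = 8.527 / 14.374 = 0.5932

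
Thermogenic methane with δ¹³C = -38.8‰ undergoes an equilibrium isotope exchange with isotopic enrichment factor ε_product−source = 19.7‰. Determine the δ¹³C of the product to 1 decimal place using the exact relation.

To first order, δ_product ≈ δ_source + ε = -19.1‰.
Exactly, δ_product = (δ_source + 1000)·(ε/1000 + 1) − 1000.
δ_product = (-38.8 + 1000) × (19.7/1000 + 1) − 1000
δ_product = -19.86‰

-19.9‰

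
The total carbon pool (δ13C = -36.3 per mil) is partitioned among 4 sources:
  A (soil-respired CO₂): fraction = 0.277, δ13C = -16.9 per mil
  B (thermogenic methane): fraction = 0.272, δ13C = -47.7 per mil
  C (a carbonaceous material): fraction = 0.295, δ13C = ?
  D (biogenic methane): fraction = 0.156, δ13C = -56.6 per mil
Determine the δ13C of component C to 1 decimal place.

Isotope mass balance: δ_bulk = Σ fᵢ·δᵢ.
-36.3 = 0.277×(-16.9) + 0.272×(-47.7) + 0.295×δ_C + 0.156×(-56.6)
0.295·δ_C = -36.3 − (-26.485) = -9.815
δ_C = -9.815 / 0.295 = -33.27 per mil

-33.3 per mil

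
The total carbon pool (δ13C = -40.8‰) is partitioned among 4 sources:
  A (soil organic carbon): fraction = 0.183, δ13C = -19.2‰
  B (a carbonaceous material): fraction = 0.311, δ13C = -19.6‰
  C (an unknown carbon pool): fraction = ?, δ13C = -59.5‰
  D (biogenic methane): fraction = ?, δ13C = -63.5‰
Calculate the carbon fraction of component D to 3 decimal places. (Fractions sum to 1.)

0.271

Let f_D and f_C be the unknown fractions; fractions sum to 1 so f_D + f_C = 0.506.
Mass balance: Σ fᵢ·δᵢ = δ_bulk ⇒ f_D·(-63.5) + f_C·(-59.5) = -40.8 − (-9.609) = -31.191
Substitute f_C = 0.506 − f_D:
f_D·(-63.5 − -59.5) = -31.191 − 0.506×(-59.5) = -1.084
f_D = -1.084 / -4.0 = 0.2709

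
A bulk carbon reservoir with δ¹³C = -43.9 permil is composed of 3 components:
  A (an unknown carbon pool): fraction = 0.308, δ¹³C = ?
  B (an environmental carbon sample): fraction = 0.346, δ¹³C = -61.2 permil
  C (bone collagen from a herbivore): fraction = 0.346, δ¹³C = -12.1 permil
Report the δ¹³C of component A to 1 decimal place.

Isotope mass balance: δ_bulk = Σ fᵢ·δᵢ.
-43.9 = 0.308×δ_A + 0.346×(-61.2) + 0.346×(-12.1)
0.308·δ_A = -43.9 − (-25.362) = -18.538
δ_A = -18.538 / 0.308 = -60.19 permil

-60.2 permil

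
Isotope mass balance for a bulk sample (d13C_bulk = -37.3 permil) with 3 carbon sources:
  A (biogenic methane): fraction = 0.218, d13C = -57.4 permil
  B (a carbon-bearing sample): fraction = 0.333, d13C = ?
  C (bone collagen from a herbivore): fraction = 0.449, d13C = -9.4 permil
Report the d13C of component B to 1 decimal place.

Isotope mass balance: δ_bulk = Σ fᵢ·δᵢ.
-37.3 = 0.218×(-57.4) + 0.333×δ_B + 0.449×(-9.4)
0.333·δ_B = -37.3 − (-16.734) = -20.566
δ_B = -20.566 / 0.333 = -61.76 permil

-61.8 permil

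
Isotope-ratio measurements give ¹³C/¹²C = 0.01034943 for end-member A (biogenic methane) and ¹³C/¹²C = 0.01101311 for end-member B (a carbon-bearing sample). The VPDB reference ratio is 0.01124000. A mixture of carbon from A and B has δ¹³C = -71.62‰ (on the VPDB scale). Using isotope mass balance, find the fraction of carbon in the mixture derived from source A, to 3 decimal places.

0.871

δ_A = (0.01034943/0.01124000 − 1)×1000 = (0.920768 − 1)×1000 = -79.232‰
δ_B = (0.01101311/0.01124000 − 1)×1000 = (0.979814 − 1)×1000 = -20.186‰
f_A = (δ_mix − δ_B)/(δ_A − δ_B) = (-71.62 − (-20.186))/(-79.232 − (-20.186))
f_A = -51.434 / -59.046 = 0.8711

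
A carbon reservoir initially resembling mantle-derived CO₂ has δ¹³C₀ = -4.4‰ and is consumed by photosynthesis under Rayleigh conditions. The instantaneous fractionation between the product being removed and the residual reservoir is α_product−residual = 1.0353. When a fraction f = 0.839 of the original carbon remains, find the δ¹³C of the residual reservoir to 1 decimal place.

-10.6‰

Rayleigh residual: δ_res = (δ₀ + 1000)·f^(α−1) − 1000
α − 1 = 0.03530
f^(α−1) = 0.839^(0.03530) = 0.993822
δ_res = (-4.4 + 1000) × 0.993822 − 1000 = 989.450 − 1000 = -10.55‰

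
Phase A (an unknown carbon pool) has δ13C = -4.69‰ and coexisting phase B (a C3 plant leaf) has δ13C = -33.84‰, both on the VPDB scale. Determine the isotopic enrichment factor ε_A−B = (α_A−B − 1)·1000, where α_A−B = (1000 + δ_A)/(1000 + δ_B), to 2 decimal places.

α_A−B = (1000 + -4.69) / (1000 + -33.84) = 995.31 / 966.16 = 1.030171
ε_A−B = (1.030171 − 1) × 1000 = 30.171‰
(The approximation ε ≈ δ_A − δ_B would give 29.15‰.)

30.17‰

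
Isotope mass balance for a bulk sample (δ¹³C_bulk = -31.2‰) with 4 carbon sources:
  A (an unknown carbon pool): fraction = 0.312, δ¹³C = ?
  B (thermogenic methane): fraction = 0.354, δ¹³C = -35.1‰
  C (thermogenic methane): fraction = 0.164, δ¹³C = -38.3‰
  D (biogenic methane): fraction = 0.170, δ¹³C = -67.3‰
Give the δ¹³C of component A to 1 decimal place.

-3.4‰

Isotope mass balance: δ_bulk = Σ fᵢ·δᵢ.
-31.2 = 0.312×δ_A + 0.354×(-35.1) + 0.164×(-38.3) + 0.170×(-67.3)
0.312·δ_A = -31.2 − (-30.148) = -1.052
δ_A = -1.052 / 0.312 = -3.37‰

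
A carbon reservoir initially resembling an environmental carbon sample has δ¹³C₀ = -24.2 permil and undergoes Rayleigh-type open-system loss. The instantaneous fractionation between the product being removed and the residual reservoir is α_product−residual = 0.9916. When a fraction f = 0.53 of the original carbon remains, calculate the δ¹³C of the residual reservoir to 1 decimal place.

Rayleigh residual: δ_res = (δ₀ + 1000)·f^(α−1) − 1000
α − 1 = -0.00840
f^(α−1) = 0.53^(-0.00840) = 1.005347
δ_res = (-24.2 + 1000) × 1.005347 − 1000 = 981.018 − 1000 = -18.98 permil

-19.0 permil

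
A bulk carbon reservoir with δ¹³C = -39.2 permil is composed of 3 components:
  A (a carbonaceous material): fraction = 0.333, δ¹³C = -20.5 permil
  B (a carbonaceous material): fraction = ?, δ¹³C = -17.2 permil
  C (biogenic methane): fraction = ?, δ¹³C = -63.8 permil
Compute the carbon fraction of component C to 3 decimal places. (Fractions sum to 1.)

Let f_C and f_B be the unknown fractions; fractions sum to 1 so f_C + f_B = 0.667.
Mass balance: Σ fᵢ·δᵢ = δ_bulk ⇒ f_C·(-63.8) + f_B·(-17.2) = -39.2 − (-6.827) = -32.373
Substitute f_B = 0.667 − f_C:
f_C·(-63.8 − -17.2) = -32.373 − 0.667×(-17.2) = -20.901
f_C = -20.901 / -46.6 = 0.4485

0.449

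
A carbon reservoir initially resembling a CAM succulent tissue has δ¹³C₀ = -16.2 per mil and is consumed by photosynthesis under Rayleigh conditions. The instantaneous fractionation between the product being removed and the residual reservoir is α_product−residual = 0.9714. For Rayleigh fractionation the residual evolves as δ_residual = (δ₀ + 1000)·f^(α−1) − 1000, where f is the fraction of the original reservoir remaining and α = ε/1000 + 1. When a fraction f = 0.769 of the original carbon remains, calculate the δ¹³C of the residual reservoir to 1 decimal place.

-8.8 per mil

Rayleigh residual: δ_res = (δ₀ + 1000)·f^(α−1) − 1000
α − 1 = -0.02860
f^(α−1) = 0.769^(-0.02860) = 1.007540
δ_res = (-16.2 + 1000) × 1.007540 − 1000 = 991.218 − 1000 = -8.78 per mil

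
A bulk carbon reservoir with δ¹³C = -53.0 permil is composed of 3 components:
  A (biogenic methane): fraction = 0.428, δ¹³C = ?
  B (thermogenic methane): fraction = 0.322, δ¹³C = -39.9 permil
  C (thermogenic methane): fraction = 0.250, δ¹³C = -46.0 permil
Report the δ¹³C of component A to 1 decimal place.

-66.9 permil

Isotope mass balance: δ_bulk = Σ fᵢ·δᵢ.
-53.0 = 0.428×δ_A + 0.322×(-39.9) + 0.250×(-46.0)
0.428·δ_A = -53.0 − (-24.348) = -28.652
δ_A = -28.652 / 0.428 = -66.94 permil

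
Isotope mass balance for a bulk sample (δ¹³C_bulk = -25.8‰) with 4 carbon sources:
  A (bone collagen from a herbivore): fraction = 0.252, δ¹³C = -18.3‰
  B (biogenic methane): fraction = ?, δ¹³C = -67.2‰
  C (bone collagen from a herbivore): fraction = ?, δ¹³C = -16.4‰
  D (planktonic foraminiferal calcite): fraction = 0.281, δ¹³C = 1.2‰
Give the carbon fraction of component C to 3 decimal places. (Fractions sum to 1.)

0.194

Let f_C and f_B be the unknown fractions; fractions sum to 1 so f_C + f_B = 0.467.
Mass balance: Σ fᵢ·δᵢ = δ_bulk ⇒ f_C·(-16.4) + f_B·(-67.2) = -25.8 − (-4.274) = -21.526
Substitute f_B = 0.467 − f_C:
f_C·(-16.4 − -67.2) = -21.526 − 0.467×(-67.2) = 9.857
f_C = 9.857 / 50.8 = 0.1940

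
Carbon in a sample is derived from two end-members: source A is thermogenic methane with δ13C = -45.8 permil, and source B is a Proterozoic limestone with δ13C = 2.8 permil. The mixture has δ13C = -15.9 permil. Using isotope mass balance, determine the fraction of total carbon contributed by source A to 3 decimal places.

0.385

δ_mix = f_A·δ_A + (1 − f_A)·δ_B  ⇒  f_A = (δ_mix − δ_B)/(δ_A − δ_B)
f_A = (-15.9 − (2.8)) / (-45.8 − (2.8))
f_A = -18.7 / -48.6 = 0.3848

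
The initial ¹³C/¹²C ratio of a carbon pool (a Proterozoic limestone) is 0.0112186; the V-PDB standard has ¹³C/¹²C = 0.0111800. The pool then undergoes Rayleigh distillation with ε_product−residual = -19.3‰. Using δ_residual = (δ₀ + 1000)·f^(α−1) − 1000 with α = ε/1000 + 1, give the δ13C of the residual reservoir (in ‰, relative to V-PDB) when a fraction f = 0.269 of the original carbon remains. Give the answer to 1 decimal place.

29.2‰

δ₀ = (0.0112186/0.0111800 − 1)×1000 = (1.003453 − 1)×1000 = 3.453‰
α − 1 = ε/1000 = -0.0193
f^(α−1) = 0.269^(-0.0193) = 1.025666
δ_res = (3.453 + 1000) × 1.025666 − 1000 = 1029.207 − 1000 = 29.21‰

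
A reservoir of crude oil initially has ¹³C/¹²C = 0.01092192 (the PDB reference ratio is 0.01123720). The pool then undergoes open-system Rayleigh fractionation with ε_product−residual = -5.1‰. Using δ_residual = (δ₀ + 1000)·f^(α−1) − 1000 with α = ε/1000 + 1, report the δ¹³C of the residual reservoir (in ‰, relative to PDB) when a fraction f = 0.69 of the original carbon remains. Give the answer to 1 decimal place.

-26.2‰

δ₀ = (0.01092192/0.01123720 − 1)×1000 = (0.971943 − 1)×1000 = -28.057‰
α − 1 = ε/1000 = -0.0051
f^(α−1) = 0.69^(-0.0051) = 1.001894
δ_res = (-28.057 + 1000) × 1.001894 − 1000 = 973.784 − 1000 = -26.22‰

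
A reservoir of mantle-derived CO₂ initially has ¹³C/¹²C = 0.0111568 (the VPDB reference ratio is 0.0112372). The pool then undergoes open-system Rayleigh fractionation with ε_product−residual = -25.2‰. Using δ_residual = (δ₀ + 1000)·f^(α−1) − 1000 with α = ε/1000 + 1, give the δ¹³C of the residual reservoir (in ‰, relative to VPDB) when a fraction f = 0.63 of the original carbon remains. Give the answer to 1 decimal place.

δ₀ = (0.0111568/0.0112372 − 1)×1000 = (0.992845 − 1)×1000 = -7.155‰
α − 1 = ε/1000 = -0.0252
f^(α−1) = 0.63^(-0.0252) = 1.011711
δ_res = (-7.155 + 1000) × 1.011711 − 1000 = 1004.473 − 1000 = 4.47‰

4.5‰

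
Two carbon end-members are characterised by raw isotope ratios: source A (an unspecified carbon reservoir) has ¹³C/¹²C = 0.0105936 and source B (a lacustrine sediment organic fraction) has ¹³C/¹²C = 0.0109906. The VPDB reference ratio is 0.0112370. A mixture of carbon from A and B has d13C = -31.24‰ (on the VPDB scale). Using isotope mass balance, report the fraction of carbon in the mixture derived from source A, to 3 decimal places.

δ_A = (0.0105936/0.0112370 − 1)×1000 = (0.942743 − 1)×1000 = -57.257‰
δ_B = (0.0109906/0.0112370 − 1)×1000 = (0.978072 − 1)×1000 = -21.928‰
f_A = (δ_mix − δ_B)/(δ_A − δ_B) = (-31.24 − (-21.928))/(-57.257 − (-21.928))
f_A = -9.312 / -35.330 = 0.2636

0.264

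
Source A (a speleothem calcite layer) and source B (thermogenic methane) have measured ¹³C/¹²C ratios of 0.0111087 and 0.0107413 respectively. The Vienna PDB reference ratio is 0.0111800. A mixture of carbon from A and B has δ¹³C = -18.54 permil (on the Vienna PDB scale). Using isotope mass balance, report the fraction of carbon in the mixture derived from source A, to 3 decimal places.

δ_A = (0.0111087/0.0111800 − 1)×1000 = (0.993623 − 1)×1000 = -6.377 permil
δ_B = (0.0107413/0.0111800 − 1)×1000 = (0.960760 − 1)×1000 = -39.240 permil
f_A = (δ_mix − δ_B)/(δ_A − δ_B) = (-18.54 − (-39.240))/(-6.377 − (-39.240))
f_A = 20.700 / 32.862 = 0.6299

0.630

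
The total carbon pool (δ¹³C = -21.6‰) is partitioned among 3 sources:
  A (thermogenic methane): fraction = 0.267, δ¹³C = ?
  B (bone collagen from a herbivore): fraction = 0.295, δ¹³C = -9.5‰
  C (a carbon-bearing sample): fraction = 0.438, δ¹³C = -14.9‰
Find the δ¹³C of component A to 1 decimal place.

Isotope mass balance: δ_bulk = Σ fᵢ·δᵢ.
-21.6 = 0.267×δ_A + 0.295×(-9.5) + 0.438×(-14.9)
0.267·δ_A = -21.6 − (-9.329) = -12.271
δ_A = -12.271 / 0.267 = -45.96‰

-46.0‰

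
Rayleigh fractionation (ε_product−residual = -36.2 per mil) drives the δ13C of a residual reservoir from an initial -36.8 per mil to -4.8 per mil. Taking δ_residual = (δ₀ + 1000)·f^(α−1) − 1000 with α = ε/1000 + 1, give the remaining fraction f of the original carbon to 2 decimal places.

α − 1 = ε/1000 = -0.0362
(δ_res + 1000)/(δ₀ + 1000) = (-4.8 + 1000)/(-36.8 + 1000) = 995.2/963.2 = 1.033223
f = 1.033223^(1/-0.0362) = exp(ln(1.033223)/-0.0362) = exp(0.03268/-0.0362)
f = exp(-0.9028) = 0.4054

0.41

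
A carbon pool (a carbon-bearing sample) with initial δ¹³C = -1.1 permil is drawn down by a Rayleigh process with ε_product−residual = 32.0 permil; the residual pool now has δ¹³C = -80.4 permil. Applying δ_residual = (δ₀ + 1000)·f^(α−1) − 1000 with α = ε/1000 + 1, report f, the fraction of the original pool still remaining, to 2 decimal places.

α − 1 = ε/1000 = 0.0320
(δ_res + 1000)/(δ₀ + 1000) = (-80.4 + 1000)/(-1.1 + 1000) = 919.6/998.9 = 0.920613
f = 0.920613^(1/0.0320) = exp(ln(0.920613)/0.0320) = exp(-0.08272/0.0320)
f = exp(-2.5849) = 0.0754

0.08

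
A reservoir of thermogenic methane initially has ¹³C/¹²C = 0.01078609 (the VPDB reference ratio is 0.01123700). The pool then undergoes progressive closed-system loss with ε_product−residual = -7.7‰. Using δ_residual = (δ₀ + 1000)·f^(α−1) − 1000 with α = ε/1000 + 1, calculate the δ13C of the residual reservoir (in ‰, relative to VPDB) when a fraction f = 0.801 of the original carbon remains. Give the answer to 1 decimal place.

δ₀ = (0.01078609/0.01123700 − 1)×1000 = (0.959873 − 1)×1000 = -40.127‰
α − 1 = ε/1000 = -0.0077
f^(α−1) = 0.801^(-0.0077) = 1.001710
δ_res = (-40.127 + 1000) × 1.001710 − 1000 = 961.514 − 1000 = -38.49‰

-38.5‰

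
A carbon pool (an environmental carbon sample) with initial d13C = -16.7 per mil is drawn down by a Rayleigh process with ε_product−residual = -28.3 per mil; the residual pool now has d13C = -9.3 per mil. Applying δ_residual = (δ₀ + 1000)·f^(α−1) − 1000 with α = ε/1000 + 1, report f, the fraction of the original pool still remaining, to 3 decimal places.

α − 1 = ε/1000 = -0.0283
(δ_res + 1000)/(δ₀ + 1000) = (-9.3 + 1000)/(-16.7 + 1000) = 990.7/983.3 = 1.007526
f = 1.007526^(1/-0.0283) = exp(ln(1.007526)/-0.0283) = exp(0.00750/-0.0283)
f = exp(-0.2649) = 0.7673

0.767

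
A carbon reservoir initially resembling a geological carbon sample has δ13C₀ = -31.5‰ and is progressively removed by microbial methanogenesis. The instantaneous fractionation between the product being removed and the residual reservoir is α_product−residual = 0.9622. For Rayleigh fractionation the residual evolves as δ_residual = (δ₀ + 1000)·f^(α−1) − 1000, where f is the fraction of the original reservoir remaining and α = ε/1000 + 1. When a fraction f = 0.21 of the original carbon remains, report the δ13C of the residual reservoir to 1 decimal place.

Rayleigh residual: δ_res = (δ₀ + 1000)·f^(α−1) − 1000
α − 1 = -0.03780
f^(α−1) = 0.21^(-0.03780) = 1.060767
δ_res = (-31.5 + 1000) × 1.060767 − 1000 = 1027.353 − 1000 = 27.35‰

27.4‰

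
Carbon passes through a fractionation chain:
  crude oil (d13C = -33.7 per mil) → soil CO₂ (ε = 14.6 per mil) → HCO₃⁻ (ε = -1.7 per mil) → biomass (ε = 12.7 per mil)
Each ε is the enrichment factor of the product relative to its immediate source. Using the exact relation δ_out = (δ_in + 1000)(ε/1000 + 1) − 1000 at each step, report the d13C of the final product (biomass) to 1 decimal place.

step 1: δ = (-33.70 + 1000)·(14.6/1000 + 1) − 1000 = -19.59 per mil
step 2: δ = (-19.59 + 1000)·(-1.7/1000 + 1) − 1000 = -21.26 per mil
step 3: δ = (-21.26 + 1000)·(12.7/1000 + 1) − 1000 = -8.83 per mil

-8.8 per mil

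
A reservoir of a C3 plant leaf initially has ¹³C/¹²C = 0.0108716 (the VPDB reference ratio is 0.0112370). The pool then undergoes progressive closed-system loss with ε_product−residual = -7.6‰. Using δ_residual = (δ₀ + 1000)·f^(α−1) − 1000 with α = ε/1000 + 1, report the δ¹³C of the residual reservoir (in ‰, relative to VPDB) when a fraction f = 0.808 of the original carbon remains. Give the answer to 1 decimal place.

-30.9‰

δ₀ = (0.0108716/0.0112370 − 1)×1000 = (0.967482 − 1)×1000 = -32.518‰
α − 1 = ε/1000 = -0.0076
f^(α−1) = 0.808^(-0.0076) = 1.001622
δ_res = (-32.518 + 1000) × 1.001622 − 1000 = 969.051 − 1000 = -30.95‰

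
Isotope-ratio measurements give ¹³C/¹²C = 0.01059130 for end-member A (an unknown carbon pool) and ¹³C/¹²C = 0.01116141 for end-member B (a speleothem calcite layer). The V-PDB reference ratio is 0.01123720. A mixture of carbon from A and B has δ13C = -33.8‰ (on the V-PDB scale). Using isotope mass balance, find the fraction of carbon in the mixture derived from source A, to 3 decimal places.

δ_A = (0.01059130/0.01123720 − 1)×1000 = (0.942521 − 1)×1000 = -57.479‰
δ_B = (0.01116141/0.01123720 − 1)×1000 = (0.993255 − 1)×1000 = -6.745‰
f_A = (δ_mix − δ_B)/(δ_A − δ_B) = (-33.8 − (-6.745))/(-57.479 − (-6.745))
f_A = -27.055 / -50.734 = 0.5333

0.533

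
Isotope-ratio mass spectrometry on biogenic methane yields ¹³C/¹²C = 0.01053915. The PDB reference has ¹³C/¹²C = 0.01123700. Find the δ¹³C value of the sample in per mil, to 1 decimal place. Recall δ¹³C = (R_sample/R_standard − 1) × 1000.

-62.1 per mil

δ¹³C = (R_sample / R_standard − 1) × 1000
R_sample / R_standard = 0.01053915 / 0.01123700 = 0.937897
δ¹³C = (0.937897 − 1) × 1000 = -62.10 per mil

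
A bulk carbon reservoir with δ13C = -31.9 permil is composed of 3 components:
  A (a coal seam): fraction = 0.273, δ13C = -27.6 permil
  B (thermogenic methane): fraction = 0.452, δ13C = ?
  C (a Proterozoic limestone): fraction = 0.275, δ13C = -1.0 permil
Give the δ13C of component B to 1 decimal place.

Isotope mass balance: δ_bulk = Σ fᵢ·δᵢ.
-31.9 = 0.273×(-27.6) + 0.452×δ_B + 0.275×(-1.0)
0.452·δ_B = -31.9 − (-7.810) = -24.090
δ_B = -24.090 / 0.452 = -53.30 permil

-53.3 permil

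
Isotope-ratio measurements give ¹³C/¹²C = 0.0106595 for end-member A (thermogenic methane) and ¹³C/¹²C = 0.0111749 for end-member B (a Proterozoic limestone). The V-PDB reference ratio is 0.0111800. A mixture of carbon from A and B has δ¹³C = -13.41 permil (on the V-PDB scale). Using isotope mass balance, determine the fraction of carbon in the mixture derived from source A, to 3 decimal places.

δ_A = (0.0106595/0.0111800 − 1)×1000 = (0.953444 − 1)×1000 = -46.556 permil
δ_B = (0.0111749/0.0111800 − 1)×1000 = (0.999544 − 1)×1000 = -0.456 permil
f_A = (δ_mix − δ_B)/(δ_A − δ_B) = (-13.41 − (-0.456))/(-46.556 − (-0.456))
f_A = -12.954 / -46.100 = 0.2810

0.281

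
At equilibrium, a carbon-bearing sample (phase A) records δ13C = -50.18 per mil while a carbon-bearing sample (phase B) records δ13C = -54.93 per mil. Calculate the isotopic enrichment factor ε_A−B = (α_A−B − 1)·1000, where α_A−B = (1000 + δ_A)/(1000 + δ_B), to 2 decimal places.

α_A−B = (1000 + -50.18) / (1000 + -54.93) = 949.82 / 945.07 = 1.005026
ε_A−B = (1.005026 − 1) × 1000 = 5.026 per mil
(The approximation ε ≈ δ_A − δ_B would give 4.75 per mil.)

5.03 per mil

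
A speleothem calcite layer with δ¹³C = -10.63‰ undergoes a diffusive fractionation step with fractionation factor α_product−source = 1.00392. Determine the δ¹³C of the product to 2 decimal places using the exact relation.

-6.75‰

δ_product = (δ_source + 1000)·α − 1000
δ_product = (-10.63 + 1000) × 1.00392 − 1000
δ_product = 993.248 − 1000 = -6.752‰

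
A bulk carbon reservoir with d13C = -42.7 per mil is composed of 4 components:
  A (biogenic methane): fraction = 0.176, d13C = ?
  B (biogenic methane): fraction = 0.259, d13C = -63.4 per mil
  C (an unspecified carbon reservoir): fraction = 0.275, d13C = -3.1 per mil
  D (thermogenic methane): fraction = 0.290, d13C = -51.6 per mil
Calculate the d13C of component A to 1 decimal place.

-59.4 per mil

Isotope mass balance: δ_bulk = Σ fᵢ·δᵢ.
-42.7 = 0.176×δ_A + 0.259×(-63.4) + 0.275×(-3.1) + 0.290×(-51.6)
0.176·δ_A = -42.7 − (-32.237) = -10.463
δ_A = -10.463 / 0.176 = -59.45 per mil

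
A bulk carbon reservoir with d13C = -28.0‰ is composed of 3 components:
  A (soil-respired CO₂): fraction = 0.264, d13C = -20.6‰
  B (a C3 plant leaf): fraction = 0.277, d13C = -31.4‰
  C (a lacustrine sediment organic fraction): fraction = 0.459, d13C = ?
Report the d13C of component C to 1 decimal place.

Isotope mass balance: δ_bulk = Σ fᵢ·δᵢ.
-28.0 = 0.264×(-20.6) + 0.277×(-31.4) + 0.459×δ_C
0.459·δ_C = -28.0 − (-14.136) = -13.864
δ_C = -13.864 / 0.459 = -30.20‰

-30.2‰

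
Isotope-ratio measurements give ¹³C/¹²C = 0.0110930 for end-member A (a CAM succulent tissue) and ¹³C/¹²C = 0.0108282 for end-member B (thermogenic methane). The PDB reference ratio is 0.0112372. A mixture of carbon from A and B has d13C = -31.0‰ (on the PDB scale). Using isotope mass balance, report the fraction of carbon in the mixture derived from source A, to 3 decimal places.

δ_A = (0.0110930/0.0112372 − 1)×1000 = (0.987168 − 1)×1000 = -12.832‰
δ_B = (0.0108282/0.0112372 − 1)×1000 = (0.963603 − 1)×1000 = -36.397‰
f_A = (δ_mix − δ_B)/(δ_A − δ_B) = (-31.0 − (-36.397))/(-12.832 − (-36.397))
f_A = 5.397 / 23.565 = 0.2290

0.229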